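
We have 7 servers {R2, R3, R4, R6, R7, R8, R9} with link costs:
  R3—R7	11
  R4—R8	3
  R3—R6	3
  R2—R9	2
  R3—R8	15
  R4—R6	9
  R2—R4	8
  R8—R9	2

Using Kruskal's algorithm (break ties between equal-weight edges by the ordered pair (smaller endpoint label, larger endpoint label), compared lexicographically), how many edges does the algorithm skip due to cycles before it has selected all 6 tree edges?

Sort edges by weight, then run Kruskal:
R2—R9 (2): add. Components now {R2,R9} {R3} {R8} {R4} {R6} {R7}
R8—R9 (2): add. Components now {R2,R8,R9} {R3} {R4} {R6} {R7}
R3—R6 (3): add. Components now {R2,R8,R9} {R3,R6} {R4} {R7}
R4—R8 (3): add. Components now {R2,R4,R8,R9} {R3,R6} {R7}
R2—R4 (8): skip — R2 and R4 already connected.
R4—R6 (9): add. Components now {R2,R3,R4,R6,R8,R9} {R7}
R3—R7 (11): add. Components now {R2,R3,R4,R6,R7,R8,R9}
Edges rejected before the tree was complete: 1.

1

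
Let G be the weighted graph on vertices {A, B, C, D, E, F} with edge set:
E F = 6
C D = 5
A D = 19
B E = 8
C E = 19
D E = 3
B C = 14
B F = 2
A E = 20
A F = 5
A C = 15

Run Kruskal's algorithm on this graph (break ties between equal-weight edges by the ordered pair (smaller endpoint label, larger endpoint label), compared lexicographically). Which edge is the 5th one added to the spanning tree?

Kruskal's algorithm — process edges by increasing weight (ties by edge label):
B F (2): add. Components now {A} {B,F} {C} {D} {E}
D E (3): add. Components now {A} {B,F} {C} {D,E}
A F (5): add. Components now {A,B,F} {C} {D,E}
C D (5): add. Components now {A,B,F} {C,D,E}
E F (6): add. Components now {A,B,C,D,E,F}
The 5th edge added is E F.

E-F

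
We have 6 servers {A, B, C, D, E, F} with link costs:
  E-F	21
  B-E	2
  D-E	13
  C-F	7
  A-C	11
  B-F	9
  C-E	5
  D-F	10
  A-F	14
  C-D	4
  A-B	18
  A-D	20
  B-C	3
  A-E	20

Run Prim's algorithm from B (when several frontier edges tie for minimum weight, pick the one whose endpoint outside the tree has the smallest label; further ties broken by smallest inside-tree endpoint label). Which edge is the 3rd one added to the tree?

C-D

Prim's algorithm from B:
Step 1: cheapest edge leaving the tree is B-E (2); add E.
Step 2: cheapest edge leaving the tree is B-C (3); add C.
Step 3: cheapest edge leaving the tree is C-D (4); add D.
Step 4: cheapest edge leaving the tree is C-F (7); add F.
Step 5: cheapest edge leaving the tree is A-C (11); add A.
The 3rd edge added is C-D.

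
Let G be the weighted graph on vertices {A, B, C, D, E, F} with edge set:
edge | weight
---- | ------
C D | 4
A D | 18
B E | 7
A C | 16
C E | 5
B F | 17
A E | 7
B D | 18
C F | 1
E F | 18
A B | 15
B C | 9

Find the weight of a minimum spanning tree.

24

Grow the tree from A using Prim:
Step 1: cheapest edge leaving the tree is A E (7); add E.
Step 2: cheapest edge leaving the tree is C E (5); add C.
Step 3: cheapest edge leaving the tree is C F (1); add F.
Step 4: cheapest edge leaving the tree is C D (4); add D.
Step 5: cheapest edge leaving the tree is B E (7); add B.
MST edges: A E, C E, C F, C D, B E; total weight 7+5+1+4+7 = 24.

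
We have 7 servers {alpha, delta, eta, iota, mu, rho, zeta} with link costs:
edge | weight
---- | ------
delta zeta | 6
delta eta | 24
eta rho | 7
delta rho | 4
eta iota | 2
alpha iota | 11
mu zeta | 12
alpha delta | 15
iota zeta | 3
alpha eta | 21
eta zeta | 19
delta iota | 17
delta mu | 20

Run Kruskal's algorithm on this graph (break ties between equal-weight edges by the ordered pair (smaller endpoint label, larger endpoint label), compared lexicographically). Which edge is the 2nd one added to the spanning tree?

iota-zeta

Sort edges by weight, then run Kruskal:
eta iota (2): add — endpoints in different components.
iota zeta (3): add — endpoints in different components.
delta rho (4): add — endpoints in different components.
delta zeta (6): add — endpoints in different components.
eta rho (7): skip — eta and rho already connected.
alpha iota (11): add — endpoints in different components.
mu zeta (12): add — endpoints in different components.
The 2nd edge added is iota zeta.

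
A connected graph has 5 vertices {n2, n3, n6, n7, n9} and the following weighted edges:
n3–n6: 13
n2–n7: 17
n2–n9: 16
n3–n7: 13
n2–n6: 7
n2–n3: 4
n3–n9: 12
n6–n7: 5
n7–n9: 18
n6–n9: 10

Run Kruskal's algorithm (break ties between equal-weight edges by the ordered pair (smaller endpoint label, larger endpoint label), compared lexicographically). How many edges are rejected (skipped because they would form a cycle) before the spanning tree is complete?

0

Kruskal's algorithm — process edges by increasing weight (ties by edge label):
n2–n3 (4): add — endpoints in different components.
n6–n7 (5): add — endpoints in different components.
n2–n6 (7): add — endpoints in different components.
n6–n9 (10): add — endpoints in different components.
Edges rejected before the tree was complete: 0.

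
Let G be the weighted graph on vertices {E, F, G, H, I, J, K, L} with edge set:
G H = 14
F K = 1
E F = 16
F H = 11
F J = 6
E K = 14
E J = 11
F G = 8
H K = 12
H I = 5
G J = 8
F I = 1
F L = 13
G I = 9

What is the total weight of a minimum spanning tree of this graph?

45

Kruskal's algorithm — process edges by increasing weight (ties by edge label):
F I (1): add — endpoints in different components.
F K (1): add — endpoints in different components.
H I (5): add — endpoints in different components.
F J (6): add — endpoints in different components.
F G (8): add — endpoints in different components.
G J (8): skip — G and J already connected.
G I (9): skip — G and I already connected.
E J (11): add — endpoints in different components.
F H (11): skip — F and H already connected.
H K (12): skip — H and K already connected.
F L (13): add — endpoints in different components.
MST edges: F I, F K, H I, F J, F G, E J, F L; total weight 1+1+5+6+8+11+13 = 45.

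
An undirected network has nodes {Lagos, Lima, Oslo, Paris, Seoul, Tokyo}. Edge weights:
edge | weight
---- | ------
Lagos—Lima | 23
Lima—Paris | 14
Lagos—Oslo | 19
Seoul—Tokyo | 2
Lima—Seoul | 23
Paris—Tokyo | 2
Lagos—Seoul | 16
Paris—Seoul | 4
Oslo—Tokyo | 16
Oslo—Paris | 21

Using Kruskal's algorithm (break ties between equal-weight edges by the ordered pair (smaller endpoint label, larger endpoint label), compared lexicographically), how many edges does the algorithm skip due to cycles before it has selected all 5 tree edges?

1

Kruskal: consider edges lightest-first.
Paris—Tokyo (2): add. Components now {Oslo} {Paris,Tokyo} {Seoul} {Lagos} {Lima}
Seoul—Tokyo (2): add. Components now {Oslo} {Paris,Seoul,Tokyo} {Lagos} {Lima}
Paris—Seoul (4): skip — Paris and Seoul already connected.
Lima—Paris (14): add. Components now {Oslo} {Lima,Paris,Seoul,Tokyo} {Lagos}
Lagos—Seoul (16): add. Components now {Oslo} {Lagos,Lima,Paris,Seoul,Tokyo}
Oslo—Tokyo (16): add. Components now {Lagos,Lima,Oslo,Paris,Seoul,Tokyo}
Edges rejected before the tree was complete: 1.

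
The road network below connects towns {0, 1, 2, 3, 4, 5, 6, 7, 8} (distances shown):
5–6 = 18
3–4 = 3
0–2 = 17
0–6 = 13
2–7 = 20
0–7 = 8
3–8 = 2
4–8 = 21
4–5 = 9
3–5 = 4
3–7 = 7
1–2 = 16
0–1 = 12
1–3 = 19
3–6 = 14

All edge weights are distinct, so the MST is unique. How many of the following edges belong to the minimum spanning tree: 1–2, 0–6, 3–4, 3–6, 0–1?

Sort edges by weight, then run Kruskal:
3–8 (2): add — endpoints in different components.
3–4 (3): add — endpoints in different components.
3–5 (4): add — endpoints in different components.
3–7 (7): add — endpoints in different components.
0–7 (8): add — endpoints in different components.
4–5 (9): skip — 4 and 5 already connected.
0–1 (12): add — endpoints in different components.
0–6 (13): add — endpoints in different components.
3–6 (14): skip — 3 and 6 already connected.
1–2 (16): add — endpoints in different components.
MST edge set: {3–8, 3–4, 3–5, 3–7, 0–7, 0–1, 0–6, 1–2}.
Of the listed edges, {1–2, 0–6, 3–4, 0–1} are in the MST → 4.

4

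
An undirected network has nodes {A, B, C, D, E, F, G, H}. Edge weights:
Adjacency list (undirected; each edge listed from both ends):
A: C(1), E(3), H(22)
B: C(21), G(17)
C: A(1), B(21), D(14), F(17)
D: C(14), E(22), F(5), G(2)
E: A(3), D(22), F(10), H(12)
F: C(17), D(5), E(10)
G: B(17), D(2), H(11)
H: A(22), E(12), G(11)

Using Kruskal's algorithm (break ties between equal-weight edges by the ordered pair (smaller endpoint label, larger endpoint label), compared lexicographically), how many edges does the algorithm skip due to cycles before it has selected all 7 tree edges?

2

Sort edges by weight, then run Kruskal:
A-C (1): add — endpoints in different components.
D-G (2): add — endpoints in different components.
A-E (3): add — endpoints in different components.
D-F (5): add — endpoints in different components.
E-F (10): add — endpoints in different components.
G-H (11): add — endpoints in different components.
E-H (12): skip — E and H already connected.
C-D (14): skip — C and D already connected.
B-G (17): add — endpoints in different components.
Edges rejected before the tree was complete: 2.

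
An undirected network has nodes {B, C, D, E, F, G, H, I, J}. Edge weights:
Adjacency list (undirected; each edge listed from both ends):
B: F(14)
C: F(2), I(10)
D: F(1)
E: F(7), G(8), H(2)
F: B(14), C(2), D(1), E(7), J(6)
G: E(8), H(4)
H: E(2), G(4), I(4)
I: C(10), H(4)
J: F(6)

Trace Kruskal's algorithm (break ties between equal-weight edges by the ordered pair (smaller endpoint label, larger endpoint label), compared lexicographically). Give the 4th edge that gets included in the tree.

Kruskal: consider edges lightest-first.
D-F (1): add — endpoints in different components.
C-F (2): add — endpoints in different components.
E-H (2): add — endpoints in different components.
G-H (4): add — endpoints in different components.
H-I (4): add — endpoints in different components.
F-J (6): add — endpoints in different components.
E-F (7): add — endpoints in different components.
E-G (8): skip — E and G already connected.
C-I (10): skip — C and I already connected.
B-F (14): add — endpoints in different components.
The 4th edge added is G-H.

G-H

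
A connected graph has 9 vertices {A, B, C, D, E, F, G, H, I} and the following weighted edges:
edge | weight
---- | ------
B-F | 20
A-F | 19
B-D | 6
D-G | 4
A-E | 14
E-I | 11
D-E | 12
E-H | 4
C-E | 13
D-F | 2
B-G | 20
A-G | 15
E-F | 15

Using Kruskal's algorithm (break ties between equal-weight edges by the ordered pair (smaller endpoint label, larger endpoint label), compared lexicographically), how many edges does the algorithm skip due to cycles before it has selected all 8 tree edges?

Kruskal: consider edges lightest-first.
D-F (2): add — endpoints in different components.
D-G (4): add — endpoints in different components.
E-H (4): add — endpoints in different components.
B-D (6): add — endpoints in different components.
E-I (11): add — endpoints in different components.
D-E (12): add — endpoints in different components.
C-E (13): add — endpoints in different components.
A-E (14): add — endpoints in different components.
Edges rejected before the tree was complete: 0.

0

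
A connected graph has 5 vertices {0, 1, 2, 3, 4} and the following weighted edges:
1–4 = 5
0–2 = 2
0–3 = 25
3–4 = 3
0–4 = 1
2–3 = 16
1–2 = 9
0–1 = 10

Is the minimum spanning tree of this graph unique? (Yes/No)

Yes

Sort edges by weight, then run Kruskal:
0–4 (1): add. Components now {0,4} {1} {2} {3}
0–2 (2): add. Components now {0,2,4} {1} {3}
3–4 (3): add. Components now {0,2,3,4} {1}
1–4 (5): add. Components now {0,1,2,3,4}
Every non-tree edge has weight strictly greater than the heaviest edge on the tree path between its endpoints, so the MST is unique.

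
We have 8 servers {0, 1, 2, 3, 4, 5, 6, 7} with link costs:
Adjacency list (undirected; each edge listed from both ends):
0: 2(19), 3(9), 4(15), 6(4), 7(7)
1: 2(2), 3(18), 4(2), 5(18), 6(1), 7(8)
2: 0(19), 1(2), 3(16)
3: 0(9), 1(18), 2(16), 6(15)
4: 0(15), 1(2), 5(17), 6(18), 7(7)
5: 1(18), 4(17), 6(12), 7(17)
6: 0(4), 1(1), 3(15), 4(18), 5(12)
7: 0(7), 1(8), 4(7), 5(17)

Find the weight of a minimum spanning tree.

Kruskal's algorithm — process edges by increasing weight (ties by edge label):
1-6 (1): add — endpoints in different components.
1-2 (2): add — endpoints in different components.
1-4 (2): add — endpoints in different components.
0-6 (4): add — endpoints in different components.
0-7 (7): add — endpoints in different components.
4-7 (7): skip — 4 and 7 already connected.
1-7 (8): skip — 1 and 7 already connected.
0-3 (9): add — endpoints in different components.
5-6 (12): add — endpoints in different components.
MST edges: 1-6, 1-2, 1-4, 0-6, 0-7, 0-3, 5-6; total weight 1+2+2+4+7+9+12 = 37.

37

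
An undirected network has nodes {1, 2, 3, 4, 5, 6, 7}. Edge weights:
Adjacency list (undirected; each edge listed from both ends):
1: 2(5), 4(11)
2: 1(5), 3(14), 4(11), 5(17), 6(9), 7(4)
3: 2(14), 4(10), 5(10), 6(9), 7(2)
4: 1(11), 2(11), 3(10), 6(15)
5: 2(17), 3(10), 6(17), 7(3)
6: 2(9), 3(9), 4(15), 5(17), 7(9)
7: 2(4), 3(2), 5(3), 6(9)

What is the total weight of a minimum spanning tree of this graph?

33

Kruskal: consider edges lightest-first.
3-7 (2): add — endpoints in different components.
5-7 (3): add — endpoints in different components.
2-7 (4): add — endpoints in different components.
1-2 (5): add — endpoints in different components.
2-6 (9): add — endpoints in different components.
3-6 (9): skip — 3 and 6 already connected.
6-7 (9): skip — 6 and 7 already connected.
3-4 (10): add — endpoints in different components.
MST edges: 3-7, 5-7, 2-7, 1-2, 2-6, 3-4; total weight 2+3+4+5+9+10 = 33.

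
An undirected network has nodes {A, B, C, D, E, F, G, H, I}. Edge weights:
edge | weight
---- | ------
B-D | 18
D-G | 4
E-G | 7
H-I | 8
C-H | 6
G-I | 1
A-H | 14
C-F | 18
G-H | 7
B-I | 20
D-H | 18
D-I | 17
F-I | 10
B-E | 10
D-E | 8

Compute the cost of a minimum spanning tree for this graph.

Prim, starting at I.
Step 1: cheapest edge leaving the tree is G-I (1); add G.
Step 2: cheapest edge leaving the tree is D-G (4); add D.
Step 3: cheapest edge leaving the tree is E-G (7); add E.
Step 4: cheapest edge leaving the tree is G-H (7); add H.
Step 5: cheapest edge leaving the tree is C-H (6); add C.
Step 6: cheapest edge leaving the tree is B-E (10); add B.
Step 7: cheapest edge leaving the tree is F-I (10); add F.
Step 8: cheapest edge leaving the tree is A-H (14); add A.
MST edges: G-I, D-G, E-G, G-H, C-H, B-E, F-I, A-H; total weight 1+4+7+7+6+10+10+14 = 59.

59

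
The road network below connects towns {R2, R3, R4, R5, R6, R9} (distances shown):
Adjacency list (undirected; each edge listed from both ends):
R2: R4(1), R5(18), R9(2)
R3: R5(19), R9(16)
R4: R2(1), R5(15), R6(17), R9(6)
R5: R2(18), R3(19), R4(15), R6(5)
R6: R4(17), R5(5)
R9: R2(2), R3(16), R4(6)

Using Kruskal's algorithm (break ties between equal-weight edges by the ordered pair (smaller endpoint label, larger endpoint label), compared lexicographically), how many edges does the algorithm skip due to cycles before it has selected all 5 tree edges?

1

Sort edges by weight, then run Kruskal:
R2–R4 (1): add. Components now {R5} {R2,R4} {R3} {R9} {R6}
R2–R9 (2): add. Components now {R5} {R2,R4,R9} {R3} {R6}
R5–R6 (5): add. Components now {R5,R6} {R2,R4,R9} {R3}
R4–R9 (6): skip — R4 and R9 already connected.
R4–R5 (15): add. Components now {R2,R4,R5,R6,R9} {R3}
R3–R9 (16): add. Components now {R2,R3,R4,R5,R6,R9}
Edges rejected before the tree was complete: 1.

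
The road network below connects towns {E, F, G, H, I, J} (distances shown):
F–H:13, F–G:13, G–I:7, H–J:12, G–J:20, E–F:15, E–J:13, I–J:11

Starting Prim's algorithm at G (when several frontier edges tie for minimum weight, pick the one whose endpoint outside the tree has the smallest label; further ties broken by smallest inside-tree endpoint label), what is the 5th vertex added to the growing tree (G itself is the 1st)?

E

Prim's algorithm from G:
Step 1: frontier [G–I 7, F–G 13, G–J 20] → take G–I (7); add I.
Step 2: frontier [F–G 13, G–J 20, I–J 11] → take I–J (11); add J.
Step 3: frontier [F–G 13, H–J 12, E–J 13] → take H–J (12); add H.
Step 4: frontier [F–G 13, F–H 13, E–J 13] → take E–J (13); add E.
Step 5: frontier [E–F 15, F–G 13, F–H 13] → take F–G (13); add F.
Vertex order: G, I, J, H, E, F. The 5th vertex is E.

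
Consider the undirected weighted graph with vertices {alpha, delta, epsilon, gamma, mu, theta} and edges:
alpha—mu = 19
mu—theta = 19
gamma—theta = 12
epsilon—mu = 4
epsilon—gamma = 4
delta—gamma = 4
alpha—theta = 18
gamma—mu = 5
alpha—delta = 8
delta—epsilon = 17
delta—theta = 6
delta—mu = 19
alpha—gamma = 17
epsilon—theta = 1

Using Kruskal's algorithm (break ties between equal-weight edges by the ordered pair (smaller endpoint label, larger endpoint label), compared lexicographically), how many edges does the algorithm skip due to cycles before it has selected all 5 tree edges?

2

Kruskal's algorithm — process edges by increasing weight (ties by edge label):
epsilon—theta (1): add — endpoints in different components.
delta—gamma (4): add — endpoints in different components.
epsilon—gamma (4): add — endpoints in different components.
epsilon—mu (4): add — endpoints in different components.
gamma—mu (5): skip — mu and gamma already connected.
delta—theta (6): skip — delta and theta already connected.
alpha—delta (8): add — endpoints in different components.
Edges rejected before the tree was complete: 2.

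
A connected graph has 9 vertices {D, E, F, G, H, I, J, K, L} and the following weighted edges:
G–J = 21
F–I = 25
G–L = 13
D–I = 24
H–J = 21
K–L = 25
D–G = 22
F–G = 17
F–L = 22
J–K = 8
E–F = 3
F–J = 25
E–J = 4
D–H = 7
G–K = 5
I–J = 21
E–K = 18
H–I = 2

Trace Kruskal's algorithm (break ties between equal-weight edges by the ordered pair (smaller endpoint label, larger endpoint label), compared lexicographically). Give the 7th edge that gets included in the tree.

Kruskal's algorithm — process edges by increasing weight (ties by edge label):
H–I (2): add — endpoints in different components.
E–F (3): add — endpoints in different components.
E–J (4): add — endpoints in different components.
G–K (5): add — endpoints in different components.
D–H (7): add — endpoints in different components.
J–K (8): add — endpoints in different components.
G–L (13): add — endpoints in different components.
F–G (17): skip — F and G already connected.
E–K (18): skip — E and K already connected.
G–J (21): skip — G and J already connected.
H–J (21): add — endpoints in different components.
The 7th edge added is G–L.

G-L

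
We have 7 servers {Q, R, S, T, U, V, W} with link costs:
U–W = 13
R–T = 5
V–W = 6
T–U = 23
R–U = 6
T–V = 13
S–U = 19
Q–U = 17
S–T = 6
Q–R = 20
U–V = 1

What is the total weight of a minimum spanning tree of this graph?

41

Grow the tree from V using Prim:
Step 1: frontier [U–V 1, V–W 6, T–V 13] → take U–V (1); add U.
Step 2: frontier [R–U 6, U–W 13, Q–U 17, S–U 19, T–U 23, V–W 6, T–V 13] → take R–U (6); add R.
Step 3: frontier [R–T 5, Q–R 20, U–W 13, Q–U 17, S–U 19, T–U 23, V–W 6, T–V 13] → take R–T (5); add T.
Step 4: frontier [Q–R 20, S–T 6, U–W 13, Q–U 17, S–U 19, V–W 6] → take S–T (6); add S.
Step 5: frontier [Q–R 20, U–W 13, Q–U 17, V–W 6] → take V–W (6); add W.
Step 6: frontier [Q–R 20, Q–U 17] → take Q–U (17); add Q.
MST edges: U–V, R–U, R–T, S–T, V–W, Q–U; total weight 1+6+5+6+6+17 = 41.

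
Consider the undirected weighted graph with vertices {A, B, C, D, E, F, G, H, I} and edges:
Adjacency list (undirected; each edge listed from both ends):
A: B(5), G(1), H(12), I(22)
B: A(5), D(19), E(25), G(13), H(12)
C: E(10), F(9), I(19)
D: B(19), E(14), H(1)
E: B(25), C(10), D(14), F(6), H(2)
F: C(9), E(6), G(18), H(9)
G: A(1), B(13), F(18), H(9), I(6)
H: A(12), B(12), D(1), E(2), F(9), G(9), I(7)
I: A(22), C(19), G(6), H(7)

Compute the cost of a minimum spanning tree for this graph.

37

Prim's algorithm from F:
Step 1: cheapest edge leaving the tree is E F (6); add E.
Step 2: cheapest edge leaving the tree is E H (2); add H.
Step 3: cheapest edge leaving the tree is D H (1); add D.
Step 4: cheapest edge leaving the tree is H I (7); add I.
Step 5: cheapest edge leaving the tree is G I (6); add G.
Step 6: cheapest edge leaving the tree is A G (1); add A.
Step 7: cheapest edge leaving the tree is A B (5); add B.
Step 8: cheapest edge leaving the tree is C F (9); add C.
MST edges: E F, E H, D H, H I, G I, A G, A B, C F; total weight 6+2+1+7+6+1+5+9 = 37.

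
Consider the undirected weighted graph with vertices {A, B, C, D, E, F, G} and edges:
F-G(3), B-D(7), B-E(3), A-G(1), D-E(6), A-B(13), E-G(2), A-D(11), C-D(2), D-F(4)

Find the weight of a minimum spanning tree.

15

Kruskal: consider edges lightest-first.
A-G (1): add. Components now {A,G} {B} {C} {D} {E} {F}
C-D (2): add. Components now {A,G} {B} {C,D} {E} {F}
E-G (2): add. Components now {A,E,G} {B} {C,D} {F}
B-E (3): add. Components now {A,B,E,G} {C,D} {F}
F-G (3): add. Components now {A,B,E,F,G} {C,D}
D-F (4): add. Components now {A,B,C,D,E,F,G}
MST edges: A-G, C-D, E-G, B-E, F-G, D-F; total weight 1+2+2+3+3+4 = 15.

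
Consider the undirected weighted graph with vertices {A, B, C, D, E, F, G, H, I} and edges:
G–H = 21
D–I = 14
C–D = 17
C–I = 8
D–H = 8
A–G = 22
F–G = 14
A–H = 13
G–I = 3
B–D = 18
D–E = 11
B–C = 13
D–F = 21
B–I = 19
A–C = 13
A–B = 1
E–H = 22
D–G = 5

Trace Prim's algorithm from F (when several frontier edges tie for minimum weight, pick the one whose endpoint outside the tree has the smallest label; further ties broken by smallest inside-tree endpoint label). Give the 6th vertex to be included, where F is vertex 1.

H

Grow the tree from F using Prim:
Step 1: cheapest edge leaving the tree is F–G (14); add G.
Step 2: cheapest edge leaving the tree is G–I (3); add I.
Step 3: cheapest edge leaving the tree is D–G (5); add D.
Step 4: cheapest edge leaving the tree is C–I (8); add C.
Step 5: cheapest edge leaving the tree is D–H (8); add H.
Step 6: cheapest edge leaving the tree is D–E (11); add E.
Step 7: cheapest edge leaving the tree is A–C (13); add A.
Step 8: cheapest edge leaving the tree is A–B (1); add B.
Vertex order: F, G, I, D, C, H, E, A, B. The 6th vertex is H.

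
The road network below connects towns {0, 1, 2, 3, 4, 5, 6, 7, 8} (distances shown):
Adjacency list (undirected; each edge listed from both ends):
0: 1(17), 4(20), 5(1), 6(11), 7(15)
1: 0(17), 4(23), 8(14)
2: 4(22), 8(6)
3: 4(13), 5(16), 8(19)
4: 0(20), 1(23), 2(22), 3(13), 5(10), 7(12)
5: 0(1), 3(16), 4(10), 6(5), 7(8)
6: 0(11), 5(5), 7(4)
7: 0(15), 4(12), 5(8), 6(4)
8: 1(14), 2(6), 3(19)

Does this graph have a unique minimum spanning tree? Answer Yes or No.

Kruskal's algorithm — process edges by increasing weight (ties by edge label):
0—5 (1): add — endpoints in different components.
6—7 (4): add — endpoints in different components.
5—6 (5): add — endpoints in different components.
2—8 (6): add — endpoints in different components.
5—7 (8): skip — 5 and 7 already connected.
4—5 (10): add — endpoints in different components.
0—6 (11): skip — 0 and 6 already connected.
4—7 (12): skip — 4 and 7 already connected.
3—4 (13): add — endpoints in different components.
1—8 (14): add — endpoints in different components.
0—7 (15): skip — 0 and 7 already connected.
3—5 (16): skip — 3 and 5 already connected.
0—1 (17): add — endpoints in different components.
Every non-tree edge has weight strictly greater than the heaviest edge on the tree path between its endpoints, so the MST is unique.

Yes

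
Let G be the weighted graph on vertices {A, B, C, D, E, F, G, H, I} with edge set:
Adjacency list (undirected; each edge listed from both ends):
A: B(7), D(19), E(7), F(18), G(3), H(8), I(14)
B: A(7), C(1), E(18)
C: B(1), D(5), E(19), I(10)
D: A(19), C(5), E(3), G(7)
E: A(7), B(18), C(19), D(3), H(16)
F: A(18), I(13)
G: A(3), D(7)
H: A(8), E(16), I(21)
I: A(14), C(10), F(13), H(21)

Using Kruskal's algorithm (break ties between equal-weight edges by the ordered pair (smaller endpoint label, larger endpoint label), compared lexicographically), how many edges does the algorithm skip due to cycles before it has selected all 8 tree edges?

2

Kruskal's algorithm — process edges by increasing weight (ties by edge label):
B-C (1): add — endpoints in different components.
A-G (3): add — endpoints in different components.
D-E (3): add — endpoints in different components.
C-D (5): add — endpoints in different components.
A-B (7): add — endpoints in different components.
A-E (7): skip — A and E already connected.
D-G (7): skip — D and G already connected.
A-H (8): add — endpoints in different components.
C-I (10): add — endpoints in different components.
F-I (13): add — endpoints in different components.
Edges rejected before the tree was complete: 2.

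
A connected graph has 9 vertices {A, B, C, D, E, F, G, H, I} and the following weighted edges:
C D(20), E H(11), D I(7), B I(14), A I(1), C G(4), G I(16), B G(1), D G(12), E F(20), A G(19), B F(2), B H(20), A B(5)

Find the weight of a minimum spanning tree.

Kruskal's algorithm — process edges by increasing weight (ties by edge label):
A I (1): add — endpoints in different components.
B G (1): add — endpoints in different components.
B F (2): add — endpoints in different components.
C G (4): add — endpoints in different components.
A B (5): add — endpoints in different components.
D I (7): add — endpoints in different components.
E H (11): add — endpoints in different components.
D G (12): skip — D and G already connected.
B I (14): skip — B and I already connected.
G I (16): skip — G and I already connected.
A G (19): skip — A and G already connected.
B H (20): add — endpoints in different components.
MST edges: A I, B G, B F, C G, A B, D I, E H, B H; total weight 1+1+2+4+5+7+11+20 = 51.

51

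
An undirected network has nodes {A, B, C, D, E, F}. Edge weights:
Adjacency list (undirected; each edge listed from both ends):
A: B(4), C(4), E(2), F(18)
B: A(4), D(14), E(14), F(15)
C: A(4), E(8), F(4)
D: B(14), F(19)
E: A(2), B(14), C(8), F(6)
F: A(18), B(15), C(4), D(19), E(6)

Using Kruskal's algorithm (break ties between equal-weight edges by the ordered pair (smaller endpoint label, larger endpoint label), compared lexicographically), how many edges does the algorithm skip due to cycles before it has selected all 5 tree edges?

Sort edges by weight, then run Kruskal:
A–E (2): add — endpoints in different components.
A–B (4): add — endpoints in different components.
A–C (4): add — endpoints in different components.
C–F (4): add — endpoints in different components.
E–F (6): skip — E and F already connected.
C–E (8): skip — C and E already connected.
B–D (14): add — endpoints in different components.
Edges rejected before the tree was complete: 2.

2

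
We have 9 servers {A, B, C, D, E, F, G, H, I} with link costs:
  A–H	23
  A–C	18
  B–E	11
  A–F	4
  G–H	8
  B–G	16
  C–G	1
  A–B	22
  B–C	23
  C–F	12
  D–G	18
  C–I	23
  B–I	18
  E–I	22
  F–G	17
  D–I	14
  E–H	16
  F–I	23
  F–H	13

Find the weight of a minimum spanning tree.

84

Prim, starting at A.
Step 1: cheapest edge leaving the tree is A–F (4); add F.
Step 2: cheapest edge leaving the tree is C–F (12); add C.
Step 3: cheapest edge leaving the tree is C–G (1); add G.
Step 4: cheapest edge leaving the tree is G–H (8); add H.
Step 5: cheapest edge leaving the tree is B–G (16); add B.
Step 6: cheapest edge leaving the tree is B–E (11); add E.
Step 7: cheapest edge leaving the tree is D–G (18); add D.
Step 8: cheapest edge leaving the tree is D–I (14); add I.
MST edges: A–F, C–F, C–G, G–H, B–G, B–E, D–G, D–I; total weight 4+12+1+8+16+11+18+14 = 84.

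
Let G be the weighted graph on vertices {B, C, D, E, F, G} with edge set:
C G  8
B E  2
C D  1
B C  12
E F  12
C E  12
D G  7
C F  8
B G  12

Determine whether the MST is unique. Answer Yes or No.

Sort edges by weight, then run Kruskal:
C D (1): add. Components now {B} {C,D} {E} {F} {G}
B E (2): add. Components now {B,E} {C,D} {F} {G}
D G (7): add. Components now {B,E} {C,D,G} {F}
C F (8): add. Components now {B,E} {C,D,F,G}
C G (8): skip — C and G already connected.
B C (12): add. Components now {B,C,D,E,F,G}
Non-tree edge C E has weight 12, equal to the heaviest edge on its tree cycle — swapping gives another MST of the same weight. Not unique.

No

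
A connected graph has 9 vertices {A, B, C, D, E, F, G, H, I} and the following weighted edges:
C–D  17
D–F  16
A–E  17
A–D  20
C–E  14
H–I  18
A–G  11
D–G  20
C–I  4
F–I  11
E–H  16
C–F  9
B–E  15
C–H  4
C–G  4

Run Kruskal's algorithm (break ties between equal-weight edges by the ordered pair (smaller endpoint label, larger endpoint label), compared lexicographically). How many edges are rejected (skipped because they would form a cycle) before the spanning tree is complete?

1

Kruskal: consider edges lightest-first.
C–G (4): add — endpoints in different components.
C–H (4): add — endpoints in different components.
C–I (4): add — endpoints in different components.
C–F (9): add — endpoints in different components.
A–G (11): add — endpoints in different components.
F–I (11): skip — F and I already connected.
C–E (14): add — endpoints in different components.
B–E (15): add — endpoints in different components.
D–F (16): add — endpoints in different components.
Edges rejected before the tree was complete: 1.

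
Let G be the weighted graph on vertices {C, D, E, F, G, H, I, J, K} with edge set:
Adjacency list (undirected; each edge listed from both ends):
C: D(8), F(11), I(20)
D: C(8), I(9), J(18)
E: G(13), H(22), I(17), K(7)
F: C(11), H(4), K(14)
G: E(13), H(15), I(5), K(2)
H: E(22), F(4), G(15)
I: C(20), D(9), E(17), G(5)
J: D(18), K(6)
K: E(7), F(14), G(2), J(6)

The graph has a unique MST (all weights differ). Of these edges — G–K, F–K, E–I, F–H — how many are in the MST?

2

Kruskal: consider edges lightest-first.
G–K (2): add — endpoints in different components.
F–H (4): add — endpoints in different components.
G–I (5): add — endpoints in different components.
J–K (6): add — endpoints in different components.
E–K (7): add — endpoints in different components.
C–D (8): add — endpoints in different components.
D–I (9): add — endpoints in different components.
C–F (11): add — endpoints in different components.
MST edge set: {G–K, F–H, G–I, J–K, E–K, C–D, D–I, C–F}.
Of the listed edges, {G–K, F–H} are in the MST → 2.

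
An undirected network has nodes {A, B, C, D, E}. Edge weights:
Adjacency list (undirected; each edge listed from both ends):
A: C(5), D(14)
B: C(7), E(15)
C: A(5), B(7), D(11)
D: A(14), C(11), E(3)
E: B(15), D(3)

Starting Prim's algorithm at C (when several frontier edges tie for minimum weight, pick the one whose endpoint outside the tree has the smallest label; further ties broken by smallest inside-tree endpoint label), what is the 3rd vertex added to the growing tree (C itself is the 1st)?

Prim, starting at C.
Step 1: frontier [A-C 5, B-C 7, C-D 11] → take A-C (5); add A.
Step 2: frontier [A-D 14, B-C 7, C-D 11] → take B-C (7); add B.
Step 3: frontier [A-D 14, B-E 15, C-D 11] → take C-D (11); add D.
Step 4: frontier [B-E 15, D-E 3] → take D-E (3); add E.
Vertex order: C, A, B, D, E. The 3rd vertex is B.

B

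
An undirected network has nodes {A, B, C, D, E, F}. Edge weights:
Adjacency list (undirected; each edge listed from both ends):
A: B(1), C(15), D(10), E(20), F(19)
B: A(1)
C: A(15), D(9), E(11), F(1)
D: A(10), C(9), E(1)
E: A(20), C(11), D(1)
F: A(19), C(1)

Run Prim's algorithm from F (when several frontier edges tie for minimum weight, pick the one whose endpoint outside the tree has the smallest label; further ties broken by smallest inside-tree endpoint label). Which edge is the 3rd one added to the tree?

D-E

Prim, starting at F.
Step 1: cheapest edge leaving the tree is C–F (1); add C.
Step 2: cheapest edge leaving the tree is C–D (9); add D.
Step 3: cheapest edge leaving the tree is D–E (1); add E.
Step 4: cheapest edge leaving the tree is A–D (10); add A.
Step 5: cheapest edge leaving the tree is A–B (1); add B.
The 3rd edge added is D–E.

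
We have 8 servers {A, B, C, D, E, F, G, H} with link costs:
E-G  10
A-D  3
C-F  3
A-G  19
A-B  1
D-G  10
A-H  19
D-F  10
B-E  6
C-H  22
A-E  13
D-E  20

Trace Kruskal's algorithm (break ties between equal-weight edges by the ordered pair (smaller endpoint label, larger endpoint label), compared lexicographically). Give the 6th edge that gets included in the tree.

Kruskal's algorithm — process edges by increasing weight (ties by edge label):
A-B (1): add — endpoints in different components.
A-D (3): add — endpoints in different components.
C-F (3): add — endpoints in different components.
B-E (6): add — endpoints in different components.
D-F (10): add — endpoints in different components.
D-G (10): add — endpoints in different components.
E-G (10): skip — E and G already connected.
A-E (13): skip — A and E already connected.
A-G (19): skip — A and G already connected.
A-H (19): add — endpoints in different components.
The 6th edge added is D-G.

D-G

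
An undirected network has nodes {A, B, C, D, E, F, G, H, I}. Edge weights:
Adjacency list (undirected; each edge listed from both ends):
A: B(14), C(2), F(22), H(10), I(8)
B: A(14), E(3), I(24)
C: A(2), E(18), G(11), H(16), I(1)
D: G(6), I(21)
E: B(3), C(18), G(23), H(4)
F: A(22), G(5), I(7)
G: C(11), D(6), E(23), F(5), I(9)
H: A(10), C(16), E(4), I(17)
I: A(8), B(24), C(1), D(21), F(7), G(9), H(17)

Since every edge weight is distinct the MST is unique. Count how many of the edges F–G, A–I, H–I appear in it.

1

Kruskal: consider edges lightest-first.
C–I (1): add — endpoints in different components.
A–C (2): add — endpoints in different components.
B–E (3): add — endpoints in different components.
E–H (4): add — endpoints in different components.
F–G (5): add — endpoints in different components.
D–G (6): add — endpoints in different components.
F–I (7): add — endpoints in different components.
A–I (8): skip — A and I already connected.
G–I (9): skip — G and I already connected.
A–H (10): add — endpoints in different components.
MST edge set: {C–I, A–C, B–E, E–H, F–G, D–G, F–I, A–H}.
Of the listed edges, {F–G} are in the MST → 1.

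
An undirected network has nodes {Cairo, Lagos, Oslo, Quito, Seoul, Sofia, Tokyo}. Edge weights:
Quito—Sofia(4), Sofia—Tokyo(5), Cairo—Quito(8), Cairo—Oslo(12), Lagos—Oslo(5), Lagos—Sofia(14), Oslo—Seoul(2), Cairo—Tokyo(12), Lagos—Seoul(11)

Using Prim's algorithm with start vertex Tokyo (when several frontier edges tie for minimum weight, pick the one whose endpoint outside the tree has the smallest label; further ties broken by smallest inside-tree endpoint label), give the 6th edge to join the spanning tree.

Lagos-Oslo

Prim's algorithm from Tokyo:
Step 1: cheapest edge leaving the tree is Sofia—Tokyo (5); add Sofia.
Step 2: cheapest edge leaving the tree is Quito—Sofia (4); add Quito.
Step 3: cheapest edge leaving the tree is Cairo—Quito (8); add Cairo.
Step 4: cheapest edge leaving the tree is Cairo—Oslo (12); add Oslo.
Step 5: cheapest edge leaving the tree is Oslo—Seoul (2); add Seoul.
Step 6: cheapest edge leaving the tree is Lagos—Oslo (5); add Lagos.
The 6th edge added is Lagos—Oslo.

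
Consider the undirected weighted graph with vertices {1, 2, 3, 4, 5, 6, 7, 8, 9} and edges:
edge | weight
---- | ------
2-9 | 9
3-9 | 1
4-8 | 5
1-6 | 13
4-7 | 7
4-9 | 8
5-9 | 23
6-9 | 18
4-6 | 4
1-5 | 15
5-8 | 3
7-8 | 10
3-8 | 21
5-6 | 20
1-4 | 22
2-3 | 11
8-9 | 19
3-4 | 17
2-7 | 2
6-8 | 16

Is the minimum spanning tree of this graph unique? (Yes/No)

Kruskal: consider edges lightest-first.
3-9 (1): add — endpoints in different components.
2-7 (2): add — endpoints in different components.
5-8 (3): add — endpoints in different components.
4-6 (4): add — endpoints in different components.
4-8 (5): add — endpoints in different components.
4-7 (7): add — endpoints in different components.
4-9 (8): add — endpoints in different components.
2-9 (9): skip — 2 and 9 already connected.
7-8 (10): skip — 7 and 8 already connected.
2-3 (11): skip — 2 and 3 already connected.
1-6 (13): add — endpoints in different components.
Every non-tree edge has weight strictly greater than the heaviest edge on the tree path between its endpoints, so the MST is unique.

Yes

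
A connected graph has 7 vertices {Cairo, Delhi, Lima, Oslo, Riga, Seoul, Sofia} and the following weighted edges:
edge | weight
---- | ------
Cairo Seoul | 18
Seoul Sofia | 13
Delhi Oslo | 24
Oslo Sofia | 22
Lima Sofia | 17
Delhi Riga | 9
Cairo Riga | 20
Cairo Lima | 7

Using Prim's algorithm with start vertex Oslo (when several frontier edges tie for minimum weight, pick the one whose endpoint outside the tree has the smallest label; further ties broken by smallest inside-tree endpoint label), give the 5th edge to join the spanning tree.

Grow the tree from Oslo using Prim:
Step 1: cheapest edge leaving the tree is Oslo Sofia (22); add Sofia.
Step 2: cheapest edge leaving the tree is Seoul Sofia (13); add Seoul.
Step 3: cheapest edge leaving the tree is Lima Sofia (17); add Lima.
Step 4: cheapest edge leaving the tree is Cairo Lima (7); add Cairo.
Step 5: cheapest edge leaving the tree is Cairo Riga (20); add Riga.
Step 6: cheapest edge leaving the tree is Delhi Riga (9); add Delhi.
The 5th edge added is Cairo Riga.

Cairo-Riga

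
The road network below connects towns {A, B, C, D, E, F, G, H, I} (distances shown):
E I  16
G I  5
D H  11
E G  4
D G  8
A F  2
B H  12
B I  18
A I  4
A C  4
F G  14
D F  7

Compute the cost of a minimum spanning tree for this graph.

49

Prim, starting at F.
Step 1: frontier [A F 2, D F 7, F G 14] → take A F (2); add A.
Step 2: frontier [A C 4, A I 4, D F 7, F G 14] → take A C (4); add C.
Step 3: frontier [A I 4, D F 7, F G 14] → take A I (4); add I.
Step 4: frontier [D F 7, F G 14, G I 5, E I 16, B I 18] → take G I (5); add G.
Step 5: frontier [D F 7, E G 4, D G 8, E I 16, B I 18] → take E G (4); add E.
Step 6: frontier [D F 7, D G 8, B I 18] → take D F (7); add D.
Step 7: frontier [D H 11, B I 18] → take D H (11); add H.
Step 8: frontier [B H 12, B I 18] → take B H (12); add B.
MST edges: A F, A C, A I, G I, E G, D F, D H, B H; total weight 2+4+4+5+4+7+11+12 = 49.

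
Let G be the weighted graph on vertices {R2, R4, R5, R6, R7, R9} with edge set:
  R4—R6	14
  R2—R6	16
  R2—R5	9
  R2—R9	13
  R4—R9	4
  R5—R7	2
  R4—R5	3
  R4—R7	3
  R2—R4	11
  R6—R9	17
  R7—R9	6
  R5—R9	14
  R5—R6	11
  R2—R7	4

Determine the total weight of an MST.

24

Sort edges by weight, then run Kruskal:
R5—R7 (2): add. Components now {R4} {R6} {R5,R7} {R2} {R9}
R4—R5 (3): add. Components now {R4,R5,R7} {R6} {R2} {R9}
R4—R7 (3): skip — R4 and R7 already connected.
R2—R7 (4): add. Components now {R2,R4,R5,R7} {R6} {R9}
R4—R9 (4): add. Components now {R2,R4,R5,R7,R9} {R6}
R7—R9 (6): skip — R7 and R9 already connected.
R2—R5 (9): skip — R5 and R2 already connected.
R2—R4 (11): skip — R4 and R2 already connected.
R5—R6 (11): add. Components now {R2,R4,R5,R6,R7,R9}
MST edges: R5—R7, R4—R5, R2—R7, R4—R9, R5—R6; total weight 2+3+4+4+11 = 24.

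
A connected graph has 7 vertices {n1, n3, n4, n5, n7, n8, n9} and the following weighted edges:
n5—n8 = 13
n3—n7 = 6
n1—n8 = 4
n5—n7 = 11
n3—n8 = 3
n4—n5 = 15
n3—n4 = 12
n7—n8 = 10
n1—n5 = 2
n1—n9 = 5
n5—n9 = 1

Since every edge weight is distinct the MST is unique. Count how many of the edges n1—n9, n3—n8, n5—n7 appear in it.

Sort edges by weight, then run Kruskal:
n5—n9 (1): add. Components now {n5,n9} {n8} {n1} {n4} {n7} {n3}
n1—n5 (2): add. Components now {n1,n5,n9} {n8} {n4} {n7} {n3}
n3—n8 (3): add. Components now {n1,n5,n9} {n3,n8} {n4} {n7}
n1—n8 (4): add. Components now {n1,n3,n5,n8,n9} {n4} {n7}
n1—n9 (5): skip — n1 and n9 already connected.
n3—n7 (6): add. Components now {n1,n3,n5,n7,n8,n9} {n4}
n7—n8 (10): skip — n8 and n7 already connected.
n5—n7 (11): skip — n5 and n7 already connected.
n3—n4 (12): add. Components now {n1,n3,n4,n5,n7,n8,n9}
MST edge set: {n5—n9, n1—n5, n3—n8, n1—n8, n3—n7, n3—n4}.
Of the listed edges, {n3—n8} are in the MST → 1.

1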